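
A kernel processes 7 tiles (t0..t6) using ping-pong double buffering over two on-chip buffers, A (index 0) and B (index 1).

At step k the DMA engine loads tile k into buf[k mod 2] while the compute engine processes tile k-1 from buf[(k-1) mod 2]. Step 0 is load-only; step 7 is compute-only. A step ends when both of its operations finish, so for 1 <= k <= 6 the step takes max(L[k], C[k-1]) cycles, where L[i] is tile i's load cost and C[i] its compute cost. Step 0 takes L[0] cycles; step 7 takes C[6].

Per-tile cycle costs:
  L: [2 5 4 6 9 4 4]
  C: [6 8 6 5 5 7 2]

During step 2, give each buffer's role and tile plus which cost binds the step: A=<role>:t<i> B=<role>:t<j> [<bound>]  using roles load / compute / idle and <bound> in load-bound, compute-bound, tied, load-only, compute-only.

step 2: A=load:t2 B=compute:t1 [compute-bound]

step 0: L[0]=2 → dur=2, Σ=2 | A=load:t0 B=idle [load-only]
step 1: L[1]=5 C[0]=6 → dur=6, Σ=8 | A=compute:t0 B=load:t1 [compute-bound]
step 2: L[2]=4 C[1]=8 → dur=8, Σ=16 | A=load:t2 B=compute:t1 [compute-bound]
step 3: L[3]=6 C[2]=6 → dur=6, Σ=22 | A=compute:t2 B=load:t3 [tied]
step 4: L[4]=9 C[3]=5 → dur=9, Σ=31 | A=load:t4 B=compute:t3 [load-bound]
step 5: L[5]=4 C[4]=5 → dur=5, Σ=36 | A=compute:t4 B=load:t5 [compute-bound]
step 6: L[6]=4 C[5]=7 → dur=7, Σ=43 | A=load:t6 B=compute:t5 [compute-bound]
step 7: C[6]=2 → dur=2, Σ=45 | A=compute:t6 B=idle [compute-only]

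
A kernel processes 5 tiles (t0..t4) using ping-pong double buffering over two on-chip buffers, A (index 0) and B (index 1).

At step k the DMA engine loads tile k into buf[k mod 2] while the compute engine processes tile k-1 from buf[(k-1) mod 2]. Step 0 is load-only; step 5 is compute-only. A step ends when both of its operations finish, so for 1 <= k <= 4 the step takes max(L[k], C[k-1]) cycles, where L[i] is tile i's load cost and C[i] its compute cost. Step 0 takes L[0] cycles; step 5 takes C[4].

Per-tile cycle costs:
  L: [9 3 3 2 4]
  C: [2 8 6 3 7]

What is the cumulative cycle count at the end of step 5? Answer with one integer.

k=0 load=t0/9c comp=- wait=9 total=9
k=1 load=t1/3c comp=t0/2c wait=3 total=12
k=2 load=t2/3c comp=t1/8c wait=8 total=20
k=3 load=t3/2c comp=t2/6c wait=6 total=26
k=4 load=t4/4c comp=t3/3c wait=4 total=30
k=5 load=- comp=t4/7c wait=7 total=37

end_cycle[5] = 37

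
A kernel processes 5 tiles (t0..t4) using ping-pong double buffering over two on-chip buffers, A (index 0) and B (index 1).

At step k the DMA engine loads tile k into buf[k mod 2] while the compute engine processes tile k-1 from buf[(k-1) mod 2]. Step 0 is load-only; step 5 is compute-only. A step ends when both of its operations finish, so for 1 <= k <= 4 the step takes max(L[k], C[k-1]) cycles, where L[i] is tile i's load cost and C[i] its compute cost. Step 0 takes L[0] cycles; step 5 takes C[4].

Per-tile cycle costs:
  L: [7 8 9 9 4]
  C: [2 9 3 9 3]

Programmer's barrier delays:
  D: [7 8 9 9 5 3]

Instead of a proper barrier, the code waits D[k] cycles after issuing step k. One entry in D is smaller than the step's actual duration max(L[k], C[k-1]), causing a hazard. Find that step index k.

[0] required=L[0]=7=7 vs D=7 ok
[1] required=max(L[1]=8,C[0]=2)=8 vs D=8 ok
[2] required=max(L[2]=9,C[1]=9)=9 vs D=9 ok
[3] required=max(L[3]=9,C[2]=3)=9 vs D=9 ok
[4] required=max(L[4]=4,C[3]=9)=9 vs D=5 SHORT
[5] required=C[4]=3=3 vs D=3 ok

hazard at step 4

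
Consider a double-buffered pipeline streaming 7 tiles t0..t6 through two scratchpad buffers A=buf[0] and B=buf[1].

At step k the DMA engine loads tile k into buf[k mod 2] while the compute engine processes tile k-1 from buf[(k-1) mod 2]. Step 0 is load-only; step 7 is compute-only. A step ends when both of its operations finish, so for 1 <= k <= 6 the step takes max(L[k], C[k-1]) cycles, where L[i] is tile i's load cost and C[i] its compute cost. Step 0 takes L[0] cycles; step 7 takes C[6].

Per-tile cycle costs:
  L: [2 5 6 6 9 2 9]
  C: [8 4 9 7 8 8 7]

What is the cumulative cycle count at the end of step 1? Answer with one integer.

step 0: L[0]=2 → dur=2, Σ=2 | A=load:t0 B=idle [load-only]
step 1: L[1]=5 C[0]=8 → dur=8, Σ=10 | A=compute:t0 B=load:t1 [compute-bound]
step 2: L[2]=6 C[1]=4 → dur=6, Σ=16 | A=load:t2 B=compute:t1 [load-bound]
step 3: L[3]=6 C[2]=9 → dur=9, Σ=25 | A=compute:t2 B=load:t3 [compute-bound]
step 4: L[4]=9 C[3]=7 → dur=9, Σ=34 | A=load:t4 B=compute:t3 [load-bound]
step 5: L[5]=2 C[4]=8 → dur=8, Σ=42 | A=compute:t4 B=load:t5 [compute-bound]
step 6: L[6]=9 C[5]=8 → dur=9, Σ=51 | A=load:t6 B=compute:t5 [load-bound]
step 7: C[6]=7 → dur=7, Σ=58 | A=compute:t6 B=idle [compute-only]

end_cycle[1] = 10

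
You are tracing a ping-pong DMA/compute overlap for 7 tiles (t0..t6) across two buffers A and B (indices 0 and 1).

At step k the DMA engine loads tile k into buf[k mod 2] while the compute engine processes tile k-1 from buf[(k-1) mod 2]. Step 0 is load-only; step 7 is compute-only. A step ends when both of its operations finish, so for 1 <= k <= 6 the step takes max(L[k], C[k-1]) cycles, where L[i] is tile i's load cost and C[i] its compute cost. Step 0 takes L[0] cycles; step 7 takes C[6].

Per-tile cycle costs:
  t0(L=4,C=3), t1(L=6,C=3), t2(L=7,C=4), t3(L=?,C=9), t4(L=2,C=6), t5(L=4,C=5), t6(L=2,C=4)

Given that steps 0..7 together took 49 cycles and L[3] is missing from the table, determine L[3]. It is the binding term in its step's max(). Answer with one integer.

L[3] = 8

step 0 = dur = L[0]=4 = 4
step 1 = dur = max(L[1]=6, C[0]=3) = 6
step 2 = dur = max(L[2]=7, C[1]=3) = 7
step 3 = dur = max(L[3]=?, C[2]=4) = L[3]  (unknown; binding)
step 4 = dur = max(L[4]=2, C[3]=9) = 9
step 5 = dur = max(L[5]=4, C[4]=6) = 6
step 6 = dur = max(L[6]=2, C[5]=5) = 5
step 7 = dur = C[6]=4 = 4
sum of known step durations = 41
dur[3] = total - known = 49 - 41 = 8
L[3] is the binding max in step 3, so L[3] = dur[3] = 8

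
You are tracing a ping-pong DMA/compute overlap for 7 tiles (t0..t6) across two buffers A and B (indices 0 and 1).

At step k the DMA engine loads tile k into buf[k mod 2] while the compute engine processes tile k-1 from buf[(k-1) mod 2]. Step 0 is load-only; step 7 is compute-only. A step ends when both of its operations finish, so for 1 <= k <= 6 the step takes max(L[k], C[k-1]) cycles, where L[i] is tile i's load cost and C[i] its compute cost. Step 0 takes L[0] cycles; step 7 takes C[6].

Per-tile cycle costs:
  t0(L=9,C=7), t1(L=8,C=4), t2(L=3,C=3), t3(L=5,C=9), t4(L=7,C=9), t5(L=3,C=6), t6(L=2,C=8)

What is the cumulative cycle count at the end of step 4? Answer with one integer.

k=0 load=t0/9c comp=- wait=9 total=9
k=1 load=t1/8c comp=t0/7c wait=8 total=17
k=2 load=t2/3c comp=t1/4c wait=4 total=21
k=3 load=t3/5c comp=t2/3c wait=5 total=26
k=4 load=t4/7c comp=t3/9c wait=9 total=35
k=5 load=t5/3c comp=t4/9c wait=9 total=44
k=6 load=t6/2c comp=t5/6c wait=6 total=50
k=7 load=- comp=t6/8c wait=8 total=58

end_cycle[4] = 35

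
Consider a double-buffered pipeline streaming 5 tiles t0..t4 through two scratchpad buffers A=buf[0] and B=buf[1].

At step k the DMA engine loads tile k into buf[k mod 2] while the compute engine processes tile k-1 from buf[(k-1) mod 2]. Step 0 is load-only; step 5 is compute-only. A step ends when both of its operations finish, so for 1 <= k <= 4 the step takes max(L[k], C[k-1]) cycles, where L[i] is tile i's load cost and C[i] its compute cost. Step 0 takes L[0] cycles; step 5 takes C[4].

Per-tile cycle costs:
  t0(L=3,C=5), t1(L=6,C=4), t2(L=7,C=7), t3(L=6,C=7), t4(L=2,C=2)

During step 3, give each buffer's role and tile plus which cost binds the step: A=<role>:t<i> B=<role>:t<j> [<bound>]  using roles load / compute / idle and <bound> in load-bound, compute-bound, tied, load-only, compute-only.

step 3: A=compute:t2 B=load:t3 [compute-bound]

[0] DMA t0→A (3c) ∥ CU idle ⇒ 3c, clock 3
[1] DMA t1→B (6c) ∥ CU A:t0 (5c) ⇒ 6c, clock 9
[2] DMA t2→A (7c) ∥ CU B:t1 (4c) ⇒ 7c, clock 16
[3] DMA t3→B (6c) ∥ CU A:t2 (7c) ⇒ 7c, clock 23
[4] DMA t4→A (2c) ∥ CU B:t3 (7c) ⇒ 7c, clock 30
[5] DMA idle ∥ CU A:t4 (2c) ⇒ 2c, clock 32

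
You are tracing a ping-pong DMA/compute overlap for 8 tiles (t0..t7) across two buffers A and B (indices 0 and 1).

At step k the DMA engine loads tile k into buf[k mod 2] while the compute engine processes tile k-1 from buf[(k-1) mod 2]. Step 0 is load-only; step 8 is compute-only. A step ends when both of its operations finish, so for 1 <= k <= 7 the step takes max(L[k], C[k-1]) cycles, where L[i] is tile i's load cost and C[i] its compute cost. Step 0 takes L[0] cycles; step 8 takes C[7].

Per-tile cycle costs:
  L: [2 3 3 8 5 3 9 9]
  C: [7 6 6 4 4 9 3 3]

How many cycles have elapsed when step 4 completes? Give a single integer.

end_cycle[4] = 28

[0] DMA t0→A (2c) ∥ CU idle ⇒ 2c, clock 2
[1] DMA t1→B (3c) ∥ CU A:t0 (7c) ⇒ 7c, clock 9
[2] DMA t2→A (3c) ∥ CU B:t1 (6c) ⇒ 6c, clock 15
[3] DMA t3→B (8c) ∥ CU A:t2 (6c) ⇒ 8c, clock 23
[4] DMA t4→A (5c) ∥ CU B:t3 (4c) ⇒ 5c, clock 28
[5] DMA t5→B (3c) ∥ CU A:t4 (4c) ⇒ 4c, clock 32
[6] DMA t6→A (9c) ∥ CU B:t5 (9c) ⇒ 9c, clock 41
[7] DMA t7→B (9c) ∥ CU A:t6 (3c) ⇒ 9c, clock 50
[8] DMA idle ∥ CU B:t7 (3c) ⇒ 3c, clock 53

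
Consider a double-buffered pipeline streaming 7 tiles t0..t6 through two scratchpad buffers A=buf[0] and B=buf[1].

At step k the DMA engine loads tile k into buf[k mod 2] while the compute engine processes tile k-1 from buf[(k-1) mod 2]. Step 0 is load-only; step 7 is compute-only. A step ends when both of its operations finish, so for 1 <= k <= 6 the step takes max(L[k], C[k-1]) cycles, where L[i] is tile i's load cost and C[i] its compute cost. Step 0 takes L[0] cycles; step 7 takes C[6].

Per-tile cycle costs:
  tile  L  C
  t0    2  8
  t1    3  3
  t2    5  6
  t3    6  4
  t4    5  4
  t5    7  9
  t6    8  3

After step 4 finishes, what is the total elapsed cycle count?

k=0 load=t0/2c comp=- wait=2 total=2
k=1 load=t1/3c comp=t0/8c wait=8 total=10
k=2 load=t2/5c comp=t1/3c wait=5 total=15
k=3 load=t3/6c comp=t2/6c wait=6 total=21
k=4 load=t4/5c comp=t3/4c wait=5 total=26
k=5 load=t5/7c comp=t4/4c wait=7 total=33
k=6 load=t6/8c comp=t5/9c wait=9 total=42
k=7 load=- comp=t6/3c wait=3 total=45

end_cycle[4] = 26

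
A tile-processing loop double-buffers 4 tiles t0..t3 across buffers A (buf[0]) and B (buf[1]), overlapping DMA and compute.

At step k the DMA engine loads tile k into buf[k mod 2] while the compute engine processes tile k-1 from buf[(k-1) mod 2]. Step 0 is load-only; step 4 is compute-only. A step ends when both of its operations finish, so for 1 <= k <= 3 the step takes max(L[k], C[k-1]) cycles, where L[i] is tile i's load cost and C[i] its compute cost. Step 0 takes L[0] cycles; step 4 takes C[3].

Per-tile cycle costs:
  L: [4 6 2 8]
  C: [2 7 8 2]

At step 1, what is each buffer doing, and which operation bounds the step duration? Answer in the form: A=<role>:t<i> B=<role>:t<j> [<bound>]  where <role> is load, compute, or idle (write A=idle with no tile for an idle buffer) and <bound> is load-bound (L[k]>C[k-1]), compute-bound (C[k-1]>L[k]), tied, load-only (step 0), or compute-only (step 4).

step 1: A=compute:t0 B=load:t1 [load-bound]

step 0: L[0]=4 → dur=4, Σ=4 | A=load:t0 B=idle [load-only]
step 1: L[1]=6 C[0]=2 → dur=6, Σ=10 | A=compute:t0 B=load:t1 [load-bound]
step 2: L[2]=2 C[1]=7 → dur=7, Σ=17 | A=load:t2 B=compute:t1 [compute-bound]
step 3: L[3]=8 C[2]=8 → dur=8, Σ=25 | A=compute:t2 B=load:t3 [tied]
step 4: C[3]=2 → dur=2, Σ=27 | A=idle B=compute:t3 [compute-only]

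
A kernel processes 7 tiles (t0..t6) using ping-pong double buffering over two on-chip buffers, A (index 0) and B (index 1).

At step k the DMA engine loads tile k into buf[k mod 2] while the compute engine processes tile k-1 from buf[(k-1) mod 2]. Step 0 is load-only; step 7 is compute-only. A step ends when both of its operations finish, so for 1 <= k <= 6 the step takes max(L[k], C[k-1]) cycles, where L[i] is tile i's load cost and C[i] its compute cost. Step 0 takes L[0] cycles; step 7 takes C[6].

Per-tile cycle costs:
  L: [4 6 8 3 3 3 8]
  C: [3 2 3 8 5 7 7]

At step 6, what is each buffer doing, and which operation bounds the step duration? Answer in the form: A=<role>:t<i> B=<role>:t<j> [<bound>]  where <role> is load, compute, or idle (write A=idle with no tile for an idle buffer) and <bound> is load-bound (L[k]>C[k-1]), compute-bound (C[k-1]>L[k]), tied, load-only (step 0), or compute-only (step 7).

k=0 load=t0/4c comp=- wait=4 total=4
k=1 load=t1/6c comp=t0/3c wait=6 total=10
k=2 load=t2/8c comp=t1/2c wait=8 total=18
k=3 load=t3/3c comp=t2/3c wait=3 total=21
k=4 load=t4/3c comp=t3/8c wait=8 total=29
k=5 load=t5/3c comp=t4/5c wait=5 total=34
k=6 load=t6/8c comp=t5/7c wait=8 total=42
k=7 load=- comp=t6/7c wait=7 total=49

step 6: A=load:t6 B=compute:t5 [load-bound]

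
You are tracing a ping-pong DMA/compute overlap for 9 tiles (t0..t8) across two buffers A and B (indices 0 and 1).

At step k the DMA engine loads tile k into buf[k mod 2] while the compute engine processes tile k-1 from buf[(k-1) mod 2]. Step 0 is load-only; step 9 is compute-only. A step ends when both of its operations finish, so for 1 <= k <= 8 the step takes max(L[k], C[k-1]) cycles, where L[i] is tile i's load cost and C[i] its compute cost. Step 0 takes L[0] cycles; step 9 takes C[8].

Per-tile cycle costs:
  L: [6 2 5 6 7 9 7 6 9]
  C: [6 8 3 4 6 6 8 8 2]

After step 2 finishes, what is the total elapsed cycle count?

end_cycle[2] = 20

k=0 load=t0/6c comp=- wait=6 total=6
k=1 load=t1/2c comp=t0/6c wait=6 total=12
k=2 load=t2/5c comp=t1/8c wait=8 total=20
k=3 load=t3/6c comp=t2/3c wait=6 total=26
k=4 load=t4/7c comp=t3/4c wait=7 total=33
k=5 load=t5/9c comp=t4/6c wait=9 total=42
k=6 load=t6/7c comp=t5/6c wait=7 total=49
k=7 load=t7/6c comp=t6/8c wait=8 total=57
k=8 load=t8/9c comp=t7/8c wait=9 total=66
k=9 load=- comp=t8/2c wait=2 total=68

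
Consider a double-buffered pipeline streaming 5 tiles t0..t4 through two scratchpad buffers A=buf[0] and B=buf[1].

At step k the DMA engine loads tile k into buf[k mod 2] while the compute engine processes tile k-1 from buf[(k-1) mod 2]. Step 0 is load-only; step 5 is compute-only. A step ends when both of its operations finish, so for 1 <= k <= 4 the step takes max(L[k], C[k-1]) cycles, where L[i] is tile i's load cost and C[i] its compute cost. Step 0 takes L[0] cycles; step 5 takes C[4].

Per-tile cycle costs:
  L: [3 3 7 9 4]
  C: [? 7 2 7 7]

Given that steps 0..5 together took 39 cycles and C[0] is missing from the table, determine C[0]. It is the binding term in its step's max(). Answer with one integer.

C[0] = 6

step 0 → dur = L[0]=3 = 3
step 1 → dur = max(L[1]=3, C[0]=?) = C[0]  (unknown; binding)
step 2 → dur = max(L[2]=7, C[1]=7) = 7
step 3 → dur = max(L[3]=9, C[2]=2) = 9
step 4 → dur = max(L[4]=4, C[3]=7) = 7
step 5 → dur = C[4]=7 = 7
sum of known step durations = 33
dur[1] = total - known = 39 - 33 = 6
C[0] is the binding max in step 1, so C[0] = dur[1] = 6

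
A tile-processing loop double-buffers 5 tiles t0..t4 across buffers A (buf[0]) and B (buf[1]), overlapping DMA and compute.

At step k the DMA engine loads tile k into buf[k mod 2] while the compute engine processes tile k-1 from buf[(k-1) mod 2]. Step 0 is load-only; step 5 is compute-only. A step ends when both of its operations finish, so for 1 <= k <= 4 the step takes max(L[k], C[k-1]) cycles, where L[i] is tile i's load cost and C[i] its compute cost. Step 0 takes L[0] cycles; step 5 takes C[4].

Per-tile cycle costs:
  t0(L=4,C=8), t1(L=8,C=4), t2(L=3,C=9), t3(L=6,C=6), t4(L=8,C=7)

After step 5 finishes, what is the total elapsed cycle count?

end_cycle[5] = 40

[0] DMA t0→A (4c) ∥ CU idle ⇒ 4c, clock 4
[1] DMA t1→B (8c) ∥ CU A:t0 (8c) ⇒ 8c, clock 12
[2] DMA t2→A (3c) ∥ CU B:t1 (4c) ⇒ 4c, clock 16
[3] DMA t3→B (6c) ∥ CU A:t2 (9c) ⇒ 9c, clock 25
[4] DMA t4→A (8c) ∥ CU B:t3 (6c) ⇒ 8c, clock 33
[5] DMA idle ∥ CU A:t4 (7c) ⇒ 7c, clock 40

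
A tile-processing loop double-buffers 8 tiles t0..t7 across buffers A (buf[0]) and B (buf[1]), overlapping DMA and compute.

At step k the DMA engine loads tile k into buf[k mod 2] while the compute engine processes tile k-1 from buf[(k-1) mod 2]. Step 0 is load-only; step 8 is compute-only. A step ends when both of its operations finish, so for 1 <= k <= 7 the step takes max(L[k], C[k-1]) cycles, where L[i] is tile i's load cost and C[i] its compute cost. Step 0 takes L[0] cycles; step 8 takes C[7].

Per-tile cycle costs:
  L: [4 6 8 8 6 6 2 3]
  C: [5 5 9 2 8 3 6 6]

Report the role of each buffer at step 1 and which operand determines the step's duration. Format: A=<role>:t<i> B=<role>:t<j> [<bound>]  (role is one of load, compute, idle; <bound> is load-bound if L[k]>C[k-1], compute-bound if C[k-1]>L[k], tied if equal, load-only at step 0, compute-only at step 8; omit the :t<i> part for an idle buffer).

[0] DMA t0→A (4c) ∥ CU idle ⇒ 4c, clock 4
[1] DMA t1→B (6c) ∥ CU A:t0 (5c) ⇒ 6c, clock 10
[2] DMA t2→A (8c) ∥ CU B:t1 (5c) ⇒ 8c, clock 18
[3] DMA t3→B (8c) ∥ CU A:t2 (9c) ⇒ 9c, clock 27
[4] DMA t4→A (6c) ∥ CU B:t3 (2c) ⇒ 6c, clock 33
[5] DMA t5→B (6c) ∥ CU A:t4 (8c) ⇒ 8c, clock 41
[6] DMA t6→A (2c) ∥ CU B:t5 (3c) ⇒ 3c, clock 44
[7] DMA t7→B (3c) ∥ CU A:t6 (6c) ⇒ 6c, clock 50
[8] DMA idle ∥ CU B:t7 (6c) ⇒ 6c, clock 56

step 1: A=compute:t0 B=load:t1 [load-bound]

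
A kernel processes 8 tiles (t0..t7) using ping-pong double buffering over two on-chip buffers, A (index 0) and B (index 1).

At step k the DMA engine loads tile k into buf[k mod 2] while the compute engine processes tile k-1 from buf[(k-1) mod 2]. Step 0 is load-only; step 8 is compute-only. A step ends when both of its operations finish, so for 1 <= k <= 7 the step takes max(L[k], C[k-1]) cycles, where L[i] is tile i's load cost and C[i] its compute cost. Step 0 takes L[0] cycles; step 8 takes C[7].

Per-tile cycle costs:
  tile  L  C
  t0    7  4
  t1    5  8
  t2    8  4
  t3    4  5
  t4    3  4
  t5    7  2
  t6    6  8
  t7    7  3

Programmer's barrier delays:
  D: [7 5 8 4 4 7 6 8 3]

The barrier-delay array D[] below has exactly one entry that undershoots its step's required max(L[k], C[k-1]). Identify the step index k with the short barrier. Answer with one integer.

k=0 barrier L[0]=7→7c, D[0]=7 ok
k=1 barrier max(L[1]=5,C[0]=4)→5c, D[1]=5 ok
k=2 barrier max(L[2]=8,C[1]=8)→8c, D[2]=8 ok
k=3 barrier max(L[3]=4,C[2]=4)→4c, D[3]=4 ok
k=4 barrier max(L[4]=3,C[3]=5)→5c, D[4]=4 SHORT
k=5 barrier max(L[5]=7,C[4]=4)→7c, D[5]=7 ok
k=6 barrier max(L[6]=6,C[5]=2)→6c, D[6]=6 ok
k=7 barrier max(L[7]=7,C[6]=8)→8c, D[7]=8 ok
k=8 barrier C[7]=3→3c, D[8]=3 ok

hazard at step 4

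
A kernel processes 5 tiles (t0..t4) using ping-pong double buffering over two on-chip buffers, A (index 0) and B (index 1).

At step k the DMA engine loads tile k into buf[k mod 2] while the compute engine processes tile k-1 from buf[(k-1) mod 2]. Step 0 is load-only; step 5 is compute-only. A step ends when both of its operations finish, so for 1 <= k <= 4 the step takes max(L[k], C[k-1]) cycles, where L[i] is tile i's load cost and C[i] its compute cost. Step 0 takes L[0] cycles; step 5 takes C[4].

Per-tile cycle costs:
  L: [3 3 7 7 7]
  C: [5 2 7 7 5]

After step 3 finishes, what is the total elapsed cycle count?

end_cycle[3] = 22

step 0: L[0]=3 → dur=3, Σ=3 | A=load:t0 B=idle [load-only]
step 1: L[1]=3 C[0]=5 → dur=5, Σ=8 | A=compute:t0 B=load:t1 [compute-bound]
step 2: L[2]=7 C[1]=2 → dur=7, Σ=15 | A=load:t2 B=compute:t1 [load-bound]
step 3: L[3]=7 C[2]=7 → dur=7, Σ=22 | A=compute:t2 B=load:t3 [tied]
step 4: L[4]=7 C[3]=7 → dur=7, Σ=29 | A=load:t4 B=compute:t3 [tied]
step 5: C[4]=5 → dur=5, Σ=34 | A=compute:t4 B=idle [compute-only]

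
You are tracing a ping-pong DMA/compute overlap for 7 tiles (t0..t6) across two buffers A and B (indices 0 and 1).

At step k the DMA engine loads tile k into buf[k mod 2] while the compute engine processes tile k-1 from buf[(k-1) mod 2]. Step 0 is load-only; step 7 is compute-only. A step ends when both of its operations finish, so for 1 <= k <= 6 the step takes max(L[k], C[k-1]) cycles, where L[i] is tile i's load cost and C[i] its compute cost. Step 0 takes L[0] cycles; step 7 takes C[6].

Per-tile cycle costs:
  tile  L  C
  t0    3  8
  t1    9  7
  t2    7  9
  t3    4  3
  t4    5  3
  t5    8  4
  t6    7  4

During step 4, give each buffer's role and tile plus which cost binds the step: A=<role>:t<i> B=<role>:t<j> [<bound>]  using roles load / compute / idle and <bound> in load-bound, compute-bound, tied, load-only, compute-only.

step 4: A=load:t4 B=compute:t3 [load-bound]

step 0: L[0]=3 → dur=3, Σ=3 | A=load:t0 B=idle [load-only]
step 1: L[1]=9 C[0]=8 → dur=9, Σ=12 | A=compute:t0 B=load:t1 [load-bound]
step 2: L[2]=7 C[1]=7 → dur=7, Σ=19 | A=load:t2 B=compute:t1 [tied]
step 3: L[3]=4 C[2]=9 → dur=9, Σ=28 | A=compute:t2 B=load:t3 [compute-bound]
step 4: L[4]=5 C[3]=3 → dur=5, Σ=33 | A=load:t4 B=compute:t3 [load-bound]
step 5: L[5]=8 C[4]=3 → dur=8, Σ=41 | A=compute:t4 B=load:t5 [load-bound]
step 6: L[6]=7 C[5]=4 → dur=7, Σ=48 | A=load:t6 B=compute:t5 [load-bound]
step 7: C[6]=4 → dur=4, Σ=52 | A=compute:t6 B=idle [compute-only]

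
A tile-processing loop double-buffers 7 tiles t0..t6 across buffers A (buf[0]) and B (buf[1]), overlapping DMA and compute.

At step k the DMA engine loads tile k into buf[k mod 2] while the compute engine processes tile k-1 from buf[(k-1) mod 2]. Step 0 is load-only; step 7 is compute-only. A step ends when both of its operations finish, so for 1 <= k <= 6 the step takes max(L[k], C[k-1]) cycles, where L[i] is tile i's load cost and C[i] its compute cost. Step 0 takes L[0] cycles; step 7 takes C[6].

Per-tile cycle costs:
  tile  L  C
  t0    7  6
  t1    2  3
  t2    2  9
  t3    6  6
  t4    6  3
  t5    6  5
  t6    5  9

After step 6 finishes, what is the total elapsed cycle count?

  0. 7=7c; end=7; A:t0 B:-
  1. max(2,6)=6c; end=13; A:t0 B:t1
  2. max(2,3)=3c; end=16; A:t2 B:t1
  3. max(6,9)=9c; end=25; A:t2 B:t3
  4. max(6,6)=6c; end=31; A:t4 B:t3
  5. max(6,3)=6c; end=37; A:t4 B:t5
  6. max(5,5)=5c; end=42; A:t6 B:t5
  7. 9=9c; end=51; A:t6 B:t5

end_cycle[6] = 42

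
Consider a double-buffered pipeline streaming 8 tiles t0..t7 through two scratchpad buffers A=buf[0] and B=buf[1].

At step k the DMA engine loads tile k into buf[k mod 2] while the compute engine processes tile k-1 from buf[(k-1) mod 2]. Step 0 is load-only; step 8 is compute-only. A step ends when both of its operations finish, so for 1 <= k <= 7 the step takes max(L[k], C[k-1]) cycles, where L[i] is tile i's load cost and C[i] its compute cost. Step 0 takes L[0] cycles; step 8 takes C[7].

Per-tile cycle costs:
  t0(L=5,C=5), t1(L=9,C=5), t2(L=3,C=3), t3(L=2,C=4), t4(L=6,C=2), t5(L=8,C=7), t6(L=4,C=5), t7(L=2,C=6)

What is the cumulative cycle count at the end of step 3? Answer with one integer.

end_cycle[3] = 22

step 0: L[0]=5 → dur=5, Σ=5 | A=load:t0 B=idle [load-only]
step 1: L[1]=9 C[0]=5 → dur=9, Σ=14 | A=compute:t0 B=load:t1 [load-bound]
step 2: L[2]=3 C[1]=5 → dur=5, Σ=19 | A=load:t2 B=compute:t1 [compute-bound]
step 3: L[3]=2 C[2]=3 → dur=3, Σ=22 | A=compute:t2 B=load:t3 [compute-bound]
step 4: L[4]=6 C[3]=4 → dur=6, Σ=28 | A=load:t4 B=compute:t3 [load-bound]
step 5: L[5]=8 C[4]=2 → dur=8, Σ=36 | A=compute:t4 B=load:t5 [load-bound]
step 6: L[6]=4 C[5]=7 → dur=7, Σ=43 | A=load:t6 B=compute:t5 [compute-bound]
step 7: L[7]=2 C[6]=5 → dur=5, Σ=48 | A=compute:t6 B=load:t7 [compute-bound]
step 8: C[7]=6 → dur=6, Σ=54 | A=idle B=compute:t7 [compute-only]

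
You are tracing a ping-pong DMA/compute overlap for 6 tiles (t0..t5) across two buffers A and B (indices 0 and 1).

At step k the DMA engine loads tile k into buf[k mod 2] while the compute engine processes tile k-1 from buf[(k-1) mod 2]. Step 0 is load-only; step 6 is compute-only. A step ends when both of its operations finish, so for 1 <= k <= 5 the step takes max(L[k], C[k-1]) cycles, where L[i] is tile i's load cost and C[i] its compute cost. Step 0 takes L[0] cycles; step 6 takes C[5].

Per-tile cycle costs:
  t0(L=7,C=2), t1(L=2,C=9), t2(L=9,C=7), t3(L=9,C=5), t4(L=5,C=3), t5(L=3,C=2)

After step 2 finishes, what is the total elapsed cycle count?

end_cycle[2] = 18

step 0: L[0]=7 → dur=7, Σ=7 | A=load:t0 B=idle [load-only]
step 1: L[1]=2 C[0]=2 → dur=2, Σ=9 | A=compute:t0 B=load:t1 [tied]
step 2: L[2]=9 C[1]=9 → dur=9, Σ=18 | A=load:t2 B=compute:t1 [tied]
step 3: L[3]=9 C[2]=7 → dur=9, Σ=27 | A=compute:t2 B=load:t3 [load-bound]
step 4: L[4]=5 C[3]=5 → dur=5, Σ=32 | A=load:t4 B=compute:t3 [tied]
step 5: L[5]=3 C[4]=3 → dur=3, Σ=35 | A=compute:t4 B=load:t5 [tied]
step 6: C[5]=2 → dur=2, Σ=37 | A=idle B=compute:t5 [compute-only]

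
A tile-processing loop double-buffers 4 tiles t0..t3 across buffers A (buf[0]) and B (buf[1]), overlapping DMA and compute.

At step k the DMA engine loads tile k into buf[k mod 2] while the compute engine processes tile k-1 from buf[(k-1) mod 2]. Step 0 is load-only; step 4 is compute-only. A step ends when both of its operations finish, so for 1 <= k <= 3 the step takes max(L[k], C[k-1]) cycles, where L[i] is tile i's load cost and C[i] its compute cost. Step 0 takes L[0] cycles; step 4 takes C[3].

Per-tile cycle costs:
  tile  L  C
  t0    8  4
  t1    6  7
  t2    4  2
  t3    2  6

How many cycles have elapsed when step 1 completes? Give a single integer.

[0] DMA t0→A (8c) ∥ CU idle ⇒ 8c, clock 8
[1] DMA t1→B (6c) ∥ CU A:t0 (4c) ⇒ 6c, clock 14
[2] DMA t2→A (4c) ∥ CU B:t1 (7c) ⇒ 7c, clock 21
[3] DMA t3→B (2c) ∥ CU A:t2 (2c) ⇒ 2c, clock 23
[4] DMA idle ∥ CU B:t3 (6c) ⇒ 6c, clock 29

end_cycle[1] = 14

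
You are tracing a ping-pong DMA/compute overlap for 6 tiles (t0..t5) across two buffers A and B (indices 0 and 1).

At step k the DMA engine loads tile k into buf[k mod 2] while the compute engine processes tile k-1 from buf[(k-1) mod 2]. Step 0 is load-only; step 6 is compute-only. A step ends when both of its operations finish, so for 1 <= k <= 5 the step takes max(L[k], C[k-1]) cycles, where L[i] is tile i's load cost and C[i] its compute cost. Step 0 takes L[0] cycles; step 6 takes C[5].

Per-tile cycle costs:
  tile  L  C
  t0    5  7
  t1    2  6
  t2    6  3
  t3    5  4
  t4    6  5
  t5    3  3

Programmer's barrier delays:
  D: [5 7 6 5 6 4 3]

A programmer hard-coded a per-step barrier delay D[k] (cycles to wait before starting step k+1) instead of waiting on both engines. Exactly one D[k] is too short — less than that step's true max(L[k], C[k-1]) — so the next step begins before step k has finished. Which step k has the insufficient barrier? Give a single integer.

step 0: need L[0]=5 = 5; D[0]=5 ok
step 1: need max(L[1]=2,C[0]=7) = 7; D[1]=7 ok
step 2: need max(L[2]=6,C[1]=6) = 6; D[2]=6 ok
step 3: need max(L[3]=5,C[2]=3) = 5; D[3]=5 ok
step 4: need max(L[4]=6,C[3]=4) = 6; D[4]=6 ok
step 5: need max(L[5]=3,C[4]=5) = 5; D[5]=4 SHORT
step 6: need C[5]=3 = 3; D[6]=3 ok

hazard at step 5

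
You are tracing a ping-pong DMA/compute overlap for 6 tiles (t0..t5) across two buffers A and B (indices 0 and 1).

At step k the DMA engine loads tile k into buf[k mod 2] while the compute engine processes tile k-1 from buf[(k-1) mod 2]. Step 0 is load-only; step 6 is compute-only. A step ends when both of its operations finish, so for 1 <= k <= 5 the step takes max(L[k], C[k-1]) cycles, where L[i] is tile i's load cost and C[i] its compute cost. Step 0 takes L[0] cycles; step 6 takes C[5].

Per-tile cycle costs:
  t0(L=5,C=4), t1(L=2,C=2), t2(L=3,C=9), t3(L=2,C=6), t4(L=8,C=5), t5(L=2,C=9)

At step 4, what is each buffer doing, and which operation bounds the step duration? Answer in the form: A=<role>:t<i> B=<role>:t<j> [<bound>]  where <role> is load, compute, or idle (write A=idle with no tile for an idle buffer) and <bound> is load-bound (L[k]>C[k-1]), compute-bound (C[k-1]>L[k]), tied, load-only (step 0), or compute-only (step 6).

k=0 load=t0/5c comp=- wait=5 total=5
k=1 load=t1/2c comp=t0/4c wait=4 total=9
k=2 load=t2/3c comp=t1/2c wait=3 total=12
k=3 load=t3/2c comp=t2/9c wait=9 total=21
k=4 load=t4/8c comp=t3/6c wait=8 total=29
k=5 load=t5/2c comp=t4/5c wait=5 total=34
k=6 load=- comp=t5/9c wait=9 total=43

step 4: A=load:t4 B=compute:t3 [load-bound]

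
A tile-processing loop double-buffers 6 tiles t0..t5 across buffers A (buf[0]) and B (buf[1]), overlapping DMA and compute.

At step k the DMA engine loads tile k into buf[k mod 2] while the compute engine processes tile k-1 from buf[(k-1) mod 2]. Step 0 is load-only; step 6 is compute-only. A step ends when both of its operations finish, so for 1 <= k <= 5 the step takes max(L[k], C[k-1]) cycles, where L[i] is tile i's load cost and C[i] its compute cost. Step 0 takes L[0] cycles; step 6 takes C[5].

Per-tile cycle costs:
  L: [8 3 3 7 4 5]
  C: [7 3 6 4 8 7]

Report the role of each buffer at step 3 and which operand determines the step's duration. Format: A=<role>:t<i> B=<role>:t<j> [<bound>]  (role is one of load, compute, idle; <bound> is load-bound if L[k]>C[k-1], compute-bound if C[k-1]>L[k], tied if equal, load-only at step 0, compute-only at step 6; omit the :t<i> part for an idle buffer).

step 3: A=compute:t2 B=load:t3 [load-bound]

  0. 8=8c; end=8; A:t0 B:-
  1. max(3,7)=7c; end=15; A:t0 B:t1
  2. max(3,3)=3c; end=18; A:t2 B:t1
  3. max(7,6)=7c; end=25; A:t2 B:t3
  4. max(4,4)=4c; end=29; A:t4 B:t3
  5. max(5,8)=8c; end=37; A:t4 B:t5
  6. 7=7c; end=44; A:t4 B:t5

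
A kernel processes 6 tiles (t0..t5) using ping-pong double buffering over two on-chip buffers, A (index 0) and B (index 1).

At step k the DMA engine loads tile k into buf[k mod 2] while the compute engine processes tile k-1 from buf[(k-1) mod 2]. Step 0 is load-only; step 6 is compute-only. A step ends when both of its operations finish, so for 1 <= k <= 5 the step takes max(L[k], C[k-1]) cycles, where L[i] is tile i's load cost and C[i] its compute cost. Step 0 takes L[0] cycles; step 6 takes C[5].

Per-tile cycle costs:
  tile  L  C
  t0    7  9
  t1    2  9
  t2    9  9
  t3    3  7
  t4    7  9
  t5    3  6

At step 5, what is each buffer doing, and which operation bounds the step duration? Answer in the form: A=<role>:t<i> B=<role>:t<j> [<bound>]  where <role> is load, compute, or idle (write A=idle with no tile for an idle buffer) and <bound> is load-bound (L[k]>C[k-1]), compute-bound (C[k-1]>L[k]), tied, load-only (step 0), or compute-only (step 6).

step 5: A=compute:t4 B=load:t5 [compute-bound]

step 0: L[0]=7 → dur=7, Σ=7 | A=load:t0 B=idle [load-only]
step 1: L[1]=2 C[0]=9 → dur=9, Σ=16 | A=compute:t0 B=load:t1 [compute-bound]
step 2: L[2]=9 C[1]=9 → dur=9, Σ=25 | A=load:t2 B=compute:t1 [tied]
step 3: L[3]=3 C[2]=9 → dur=9, Σ=34 | A=compute:t2 B=load:t3 [compute-bound]
step 4: L[4]=7 C[3]=7 → dur=7, Σ=41 | A=load:t4 B=compute:t3 [tied]
step 5: L[5]=3 C[4]=9 → dur=9, Σ=50 | A=compute:t4 B=load:t5 [compute-bound]
step 6: C[5]=6 → dur=6, Σ=56 | A=idle B=compute:t5 [compute-only]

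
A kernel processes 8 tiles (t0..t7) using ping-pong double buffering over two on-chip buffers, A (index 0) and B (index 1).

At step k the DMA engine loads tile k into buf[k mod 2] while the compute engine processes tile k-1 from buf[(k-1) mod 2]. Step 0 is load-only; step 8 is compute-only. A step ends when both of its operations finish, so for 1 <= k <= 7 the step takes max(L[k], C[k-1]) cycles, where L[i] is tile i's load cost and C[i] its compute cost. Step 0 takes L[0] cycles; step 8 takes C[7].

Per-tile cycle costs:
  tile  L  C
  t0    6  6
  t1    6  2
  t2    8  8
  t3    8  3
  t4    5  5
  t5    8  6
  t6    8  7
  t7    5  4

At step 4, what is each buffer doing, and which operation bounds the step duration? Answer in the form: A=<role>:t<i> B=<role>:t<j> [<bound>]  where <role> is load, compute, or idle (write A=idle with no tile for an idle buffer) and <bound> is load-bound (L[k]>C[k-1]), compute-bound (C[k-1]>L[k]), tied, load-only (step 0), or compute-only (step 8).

[0] DMA t0→A (6c) ∥ CU idle ⇒ 6c, clock 6
[1] DMA t1→B (6c) ∥ CU A:t0 (6c) ⇒ 6c, clock 12
[2] DMA t2→A (8c) ∥ CU B:t1 (2c) ⇒ 8c, clock 20
[3] DMA t3→B (8c) ∥ CU A:t2 (8c) ⇒ 8c, clock 28
[4] DMA t4→A (5c) ∥ CU B:t3 (3c) ⇒ 5c, clock 33
[5] DMA t5→B (8c) ∥ CU A:t4 (5c) ⇒ 8c, clock 41
[6] DMA t6→A (8c) ∥ CU B:t5 (6c) ⇒ 8c, clock 49
[7] DMA t7→B (5c) ∥ CU A:t6 (7c) ⇒ 7c, clock 56
[8] DMA idle ∥ CU B:t7 (4c) ⇒ 4c, clock 60

step 4: A=load:t4 B=compute:t3 [load-bound]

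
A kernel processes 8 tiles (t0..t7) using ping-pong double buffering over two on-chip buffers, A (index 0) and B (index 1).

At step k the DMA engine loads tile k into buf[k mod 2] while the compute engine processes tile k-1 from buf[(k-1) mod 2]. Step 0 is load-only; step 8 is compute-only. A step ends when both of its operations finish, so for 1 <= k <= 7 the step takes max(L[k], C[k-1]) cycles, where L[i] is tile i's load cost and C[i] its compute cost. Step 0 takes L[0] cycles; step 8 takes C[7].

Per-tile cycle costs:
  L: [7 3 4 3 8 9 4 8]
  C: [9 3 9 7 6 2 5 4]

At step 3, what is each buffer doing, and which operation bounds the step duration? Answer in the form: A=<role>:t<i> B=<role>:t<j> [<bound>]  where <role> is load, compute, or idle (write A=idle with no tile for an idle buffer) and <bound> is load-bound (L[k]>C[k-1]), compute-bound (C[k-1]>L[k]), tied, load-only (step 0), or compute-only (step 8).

step 0: L[0]=7 → dur=7, Σ=7 | A=load:t0 B=idle [load-only]
step 1: L[1]=3 C[0]=9 → dur=9, Σ=16 | A=compute:t0 B=load:t1 [compute-bound]
step 2: L[2]=4 C[1]=3 → dur=4, Σ=20 | A=load:t2 B=compute:t1 [load-bound]
step 3: L[3]=3 C[2]=9 → dur=9, Σ=29 | A=compute:t2 B=load:t3 [compute-bound]
step 4: L[4]=8 C[3]=7 → dur=8, Σ=37 | A=load:t4 B=compute:t3 [load-bound]
step 5: L[5]=9 C[4]=6 → dur=9, Σ=46 | A=compute:t4 B=load:t5 [load-bound]
step 6: L[6]=4 C[5]=2 → dur=4, Σ=50 | A=load:t6 B=compute:t5 [load-bound]
step 7: L[7]=8 C[6]=5 → dur=8, Σ=58 | A=compute:t6 B=load:t7 [load-bound]
step 8: C[7]=4 → dur=4, Σ=62 | A=idle B=compute:t7 [compute-only]

step 3: A=compute:t2 B=load:t3 [compute-bound]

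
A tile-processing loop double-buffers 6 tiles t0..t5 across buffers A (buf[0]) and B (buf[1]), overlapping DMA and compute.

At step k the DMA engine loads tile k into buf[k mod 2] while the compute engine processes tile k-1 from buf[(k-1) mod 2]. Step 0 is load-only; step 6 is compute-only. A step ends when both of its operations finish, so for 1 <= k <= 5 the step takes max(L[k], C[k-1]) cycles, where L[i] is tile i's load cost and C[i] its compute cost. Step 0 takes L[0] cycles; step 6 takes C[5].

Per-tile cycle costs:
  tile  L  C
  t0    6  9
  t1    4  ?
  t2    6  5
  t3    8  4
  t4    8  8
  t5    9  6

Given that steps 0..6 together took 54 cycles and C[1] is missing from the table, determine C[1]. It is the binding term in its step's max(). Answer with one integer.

C[1] = 8

step 0 = dur = L[0]=6 = 6
step 1 = dur = max(L[1]=4, C[0]=9) = 9
step 2 = dur = max(L[2]=6, C[1]=?) = C[1]  (unknown; binding)
step 3 = dur = max(L[3]=8, C[2]=5) = 8
step 4 = dur = max(L[4]=8, C[3]=4) = 8
step 5 = dur = max(L[5]=9, C[4]=8) = 9
step 6 = dur = C[5]=6 = 6
sum of known step durations = 46
dur[2] = total - known = 54 - 46 = 8
C[1] is the binding max in step 2, so C[1] = dur[2] = 8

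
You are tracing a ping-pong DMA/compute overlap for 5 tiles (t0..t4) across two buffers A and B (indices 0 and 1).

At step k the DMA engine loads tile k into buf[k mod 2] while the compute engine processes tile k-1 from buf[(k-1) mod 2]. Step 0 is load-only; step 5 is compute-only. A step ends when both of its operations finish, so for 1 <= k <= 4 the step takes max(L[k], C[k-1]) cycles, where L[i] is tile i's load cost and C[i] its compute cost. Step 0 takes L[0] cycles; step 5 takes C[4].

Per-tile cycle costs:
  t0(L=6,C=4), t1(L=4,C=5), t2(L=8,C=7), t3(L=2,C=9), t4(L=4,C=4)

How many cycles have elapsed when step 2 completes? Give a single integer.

end_cycle[2] = 18

k=0 load=t0/6c comp=- wait=6 total=6
k=1 load=t1/4c comp=t0/4c wait=4 total=10
k=2 load=t2/8c comp=t1/5c wait=8 total=18
k=3 load=t3/2c comp=t2/7c wait=7 total=25
k=4 load=t4/4c comp=t3/9c wait=9 total=34
k=5 load=- comp=t4/4c wait=4 total=38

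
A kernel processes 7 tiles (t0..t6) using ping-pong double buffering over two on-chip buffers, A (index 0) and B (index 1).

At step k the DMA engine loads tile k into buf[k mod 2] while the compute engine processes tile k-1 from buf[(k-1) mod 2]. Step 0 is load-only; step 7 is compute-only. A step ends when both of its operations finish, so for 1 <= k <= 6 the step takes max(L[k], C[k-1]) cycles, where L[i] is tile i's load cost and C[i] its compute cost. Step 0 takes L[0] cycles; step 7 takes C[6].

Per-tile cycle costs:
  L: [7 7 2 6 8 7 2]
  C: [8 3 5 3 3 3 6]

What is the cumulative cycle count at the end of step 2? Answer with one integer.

end_cycle[2] = 18

  0. 7=7c; end=7; A:t0 B:-
  1. max(7,8)=8c; end=15; A:t0 B:t1
  2. max(2,3)=3c; end=18; A:t2 B:t1
  3. max(6,5)=6c; end=24; A:t2 B:t3
  4. max(8,3)=8c; end=32; A:t4 B:t3
  5. max(7,3)=7c; end=39; A:t4 B:t5
  6. max(2,3)=3c; end=42; A:t6 B:t5
  7. 6=6c; end=48; A:t6 B:t5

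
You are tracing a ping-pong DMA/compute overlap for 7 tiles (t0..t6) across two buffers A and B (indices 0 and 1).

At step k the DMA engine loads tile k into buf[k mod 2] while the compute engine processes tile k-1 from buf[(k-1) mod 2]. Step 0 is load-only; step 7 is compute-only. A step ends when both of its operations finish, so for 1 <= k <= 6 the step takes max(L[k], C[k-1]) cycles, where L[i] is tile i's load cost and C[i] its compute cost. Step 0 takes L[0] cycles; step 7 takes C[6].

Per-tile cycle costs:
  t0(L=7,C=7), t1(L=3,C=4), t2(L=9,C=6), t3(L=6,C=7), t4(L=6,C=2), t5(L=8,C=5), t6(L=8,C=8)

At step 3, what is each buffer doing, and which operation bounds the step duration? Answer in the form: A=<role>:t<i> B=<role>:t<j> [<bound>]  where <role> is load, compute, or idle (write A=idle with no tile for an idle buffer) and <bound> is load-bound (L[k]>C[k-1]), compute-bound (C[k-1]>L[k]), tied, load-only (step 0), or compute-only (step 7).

[0] DMA t0→A (7c) ∥ CU idle ⇒ 7c, clock 7
[1] DMA t1→B (3c) ∥ CU A:t0 (7c) ⇒ 7c, clock 14
[2] DMA t2→A (9c) ∥ CU B:t1 (4c) ⇒ 9c, clock 23
[3] DMA t3→B (6c) ∥ CU A:t2 (6c) ⇒ 6c, clock 29
[4] DMA t4→A (6c) ∥ CU B:t3 (7c) ⇒ 7c, clock 36
[5] DMA t5→B (8c) ∥ CU A:t4 (2c) ⇒ 8c, clock 44
[6] DMA t6→A (8c) ∥ CU B:t5 (5c) ⇒ 8c, clock 52
[7] DMA idle ∥ CU A:t6 (8c) ⇒ 8c, clock 60

step 3: A=compute:t2 B=load:t3 [tied]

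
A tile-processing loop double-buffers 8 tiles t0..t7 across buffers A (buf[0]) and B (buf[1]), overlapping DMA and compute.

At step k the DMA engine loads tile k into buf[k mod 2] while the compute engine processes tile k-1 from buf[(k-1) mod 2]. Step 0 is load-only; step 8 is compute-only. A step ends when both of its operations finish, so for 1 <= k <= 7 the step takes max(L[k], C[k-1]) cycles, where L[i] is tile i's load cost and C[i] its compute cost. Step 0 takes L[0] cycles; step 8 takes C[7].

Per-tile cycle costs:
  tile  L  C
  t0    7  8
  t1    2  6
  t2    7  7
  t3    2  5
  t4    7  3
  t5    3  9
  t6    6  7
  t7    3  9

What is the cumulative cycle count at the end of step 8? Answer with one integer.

end_cycle[8] = 64

k=0 load=t0/7c comp=- wait=7 total=7
k=1 load=t1/2c comp=t0/8c wait=8 total=15
k=2 load=t2/7c comp=t1/6c wait=7 total=22
k=3 load=t3/2c comp=t2/7c wait=7 total=29
k=4 load=t4/7c comp=t3/5c wait=7 total=36
k=5 load=t5/3c comp=t4/3c wait=3 total=39
k=6 load=t6/6c comp=t5/9c wait=9 total=48
k=7 load=t7/3c comp=t6/7c wait=7 total=55
k=8 load=- comp=t7/9c wait=9 total=64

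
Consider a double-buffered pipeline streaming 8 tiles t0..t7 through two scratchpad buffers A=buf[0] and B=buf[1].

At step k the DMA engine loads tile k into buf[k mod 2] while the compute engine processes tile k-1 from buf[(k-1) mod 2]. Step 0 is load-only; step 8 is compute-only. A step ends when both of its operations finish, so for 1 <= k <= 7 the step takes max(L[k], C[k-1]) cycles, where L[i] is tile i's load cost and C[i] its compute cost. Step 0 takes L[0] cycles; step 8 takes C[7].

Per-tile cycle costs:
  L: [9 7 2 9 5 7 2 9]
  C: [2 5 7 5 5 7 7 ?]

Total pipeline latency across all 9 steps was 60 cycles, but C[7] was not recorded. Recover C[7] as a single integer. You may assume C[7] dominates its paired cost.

step 0 = dur = L[0]=9 = 9
step 1 = dur = max(L[1]=7, C[0]=2) = 7
step 2 = dur = max(L[2]=2, C[1]=5) = 5
step 3 = dur = max(L[3]=9, C[2]=7) = 9
step 4 = dur = max(L[4]=5, C[3]=5) = 5
step 5 = dur = max(L[5]=7, C[4]=5) = 7
step 6 = dur = max(L[6]=2, C[5]=7) = 7
step 7 = dur = max(L[7]=9, C[6]=7) = 9
step 8 = dur = C[7]=? = C[7]  (unknown; binding)
sum of known step durations = 58
dur[8] = total - known = 60 - 58 = 2
C[7] is the binding max in step 8, so C[7] = dur[8] = 2

C[7] = 2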